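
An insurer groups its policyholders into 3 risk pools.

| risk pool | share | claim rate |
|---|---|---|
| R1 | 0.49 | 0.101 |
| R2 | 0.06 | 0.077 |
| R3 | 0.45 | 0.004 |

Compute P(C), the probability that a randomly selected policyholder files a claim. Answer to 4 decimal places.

P(C) = P(C|R1)·P(R1) + P(C|R2)·P(R2) + P(C|R3)·P(R3)
      = 0.101·0.49 + 0.077·0.06 + 0.004·0.45
      = 0.04949 + 0.00462 + 0.0018 = 0.05591

P(C) ≈ 0.0559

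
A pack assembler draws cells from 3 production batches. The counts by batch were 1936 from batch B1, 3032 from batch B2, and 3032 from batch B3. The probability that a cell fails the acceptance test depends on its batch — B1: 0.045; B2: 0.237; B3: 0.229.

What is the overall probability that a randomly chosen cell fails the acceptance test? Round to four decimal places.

Total: 1936 + 3032 + 3032 = 8000.
P(B1) = 1936/8000 = 0.242. P(B2) = 3032/8000 = 0.379. P(B3) = 3032/8000 = 0.379.
By the law of total probability,
P(F) = P(F|B1)·P(B1) + P(F|B2)·P(B2) + P(F|B3)·P(B3)
      = 0.045·0.242 + 0.237·0.379 + 0.229·0.379
      = 0.01089 + 0.089823 + 0.086791 = 0.187504

P(F) ≈ 0.1875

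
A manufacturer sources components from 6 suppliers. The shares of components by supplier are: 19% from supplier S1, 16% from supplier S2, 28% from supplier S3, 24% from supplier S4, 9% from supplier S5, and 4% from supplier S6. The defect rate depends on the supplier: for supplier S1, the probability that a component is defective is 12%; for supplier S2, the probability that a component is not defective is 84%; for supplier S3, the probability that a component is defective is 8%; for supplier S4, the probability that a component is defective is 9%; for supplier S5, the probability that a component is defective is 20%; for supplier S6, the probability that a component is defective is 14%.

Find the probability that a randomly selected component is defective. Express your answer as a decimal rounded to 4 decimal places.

0.1160

P(D|S2) = 1 − 0.84 = 0.16.
P(D) = P(D|S1)·P(S1) + P(D|S2)·P(S2) + P(D|S3)·P(S3) + P(D|S4)·P(S4) + P(D|S5)·P(S5) + P(D|S6)·P(S6)
      = 0.12·0.19 + 0.16·0.16 + 0.08·0.28 + 0.09·0.24 + 0.2·0.09 + 0.14·0.04
      = 0.0228 + 0.0256 + 0.0224 + 0.0216 + 0.018 + 0.0056 = 0.116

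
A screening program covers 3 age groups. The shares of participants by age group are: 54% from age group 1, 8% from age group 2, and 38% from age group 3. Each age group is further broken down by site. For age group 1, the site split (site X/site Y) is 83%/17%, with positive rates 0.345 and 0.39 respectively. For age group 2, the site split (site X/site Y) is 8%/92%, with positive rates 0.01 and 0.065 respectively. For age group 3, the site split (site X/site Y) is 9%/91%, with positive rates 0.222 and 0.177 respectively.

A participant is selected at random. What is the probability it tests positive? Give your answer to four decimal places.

P(T) ≈ 0.2641

P(T|1) = 0.83·0.345 + 0.17·0.39 = 0.28635 + 0.0663 = 0.35265
P(T|2) = 0.08·0.01 + 0.92·0.065 = 0.0008 + 0.0598 = 0.0606
P(T|3) = 0.09·0.222 + 0.91·0.177 = 0.01998 + 0.16107 = 0.18105
Then overall,
P(T) = 0.54·0.35265 + 0.08·0.0606 + 0.38·0.18105
      = 0.190431 + 0.004848 + 0.068799 = 0.264078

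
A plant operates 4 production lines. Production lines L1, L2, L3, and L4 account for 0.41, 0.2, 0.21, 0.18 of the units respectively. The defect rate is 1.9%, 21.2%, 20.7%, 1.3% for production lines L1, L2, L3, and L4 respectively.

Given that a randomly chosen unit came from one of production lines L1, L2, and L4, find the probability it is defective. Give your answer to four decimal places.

P(D|S) ≈ 0.0665

Let S = {L1, L2, L4}.
P(S) = 0.41 + 0.2 + 0.18 = 0.79.
P(D ∩ S) = 0.019·0.41 + 0.212·0.2 + 0.013·0.18 = 0.00779 + 0.0424 + 0.00234 = 0.05253.
P(D | S) = 0.05253 / 0.79 = 0.066494…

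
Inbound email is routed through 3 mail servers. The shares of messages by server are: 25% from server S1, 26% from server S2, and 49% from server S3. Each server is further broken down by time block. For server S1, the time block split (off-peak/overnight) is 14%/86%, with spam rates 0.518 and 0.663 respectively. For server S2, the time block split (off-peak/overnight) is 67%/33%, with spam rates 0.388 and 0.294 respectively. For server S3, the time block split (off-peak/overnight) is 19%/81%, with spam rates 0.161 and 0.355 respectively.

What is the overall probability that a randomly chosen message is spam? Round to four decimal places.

P(S|S1) = 0.14·0.518 + 0.86·0.663 = 0.07252 + 0.57018 = 0.6427
P(S|S2) = 0.67·0.388 + 0.33·0.294 = 0.25996 + 0.09702 = 0.35698
P(S|S3) = 0.19·0.161 + 0.81·0.355 = 0.03059 + 0.28755 = 0.31814
By total probability over the outer partition,
P(S) = 0.25·0.6427 + 0.26·0.35698 + 0.49·0.31814
      = 0.160675 + 0.0928148 + 0.1558886 = 0.4093784

P(S) ≈ 0.4094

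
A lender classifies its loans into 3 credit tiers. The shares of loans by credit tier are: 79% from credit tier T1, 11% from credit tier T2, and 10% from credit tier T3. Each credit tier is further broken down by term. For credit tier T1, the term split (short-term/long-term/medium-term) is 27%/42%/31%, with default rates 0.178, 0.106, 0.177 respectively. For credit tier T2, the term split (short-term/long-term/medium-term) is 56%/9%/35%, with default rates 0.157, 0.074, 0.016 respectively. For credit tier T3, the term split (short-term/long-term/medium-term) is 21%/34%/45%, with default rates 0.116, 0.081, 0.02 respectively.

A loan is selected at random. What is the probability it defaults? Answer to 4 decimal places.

0.1336

P(D|T1) = 0.27·0.178 + 0.42·0.106 + 0.31·0.177 = 0.04806 + 0.04452 + 0.05487 = 0.14745
P(D|T2) = 0.56·0.157 + 0.09·0.074 + 0.35·0.016 = 0.08792 + 0.00666 + 0.0056 = 0.10018
P(D|T3) = 0.21·0.116 + 0.34·0.081 + 0.45·0.02 = 0.02436 + 0.02754 + 0.009 = 0.0609
By total probability over the outer partition,
P(D) = 0.79·0.14745 + 0.11·0.10018 + 0.1·0.0609
      = 0.1164855 + 0.0110198 + 0.00609 = 0.1335953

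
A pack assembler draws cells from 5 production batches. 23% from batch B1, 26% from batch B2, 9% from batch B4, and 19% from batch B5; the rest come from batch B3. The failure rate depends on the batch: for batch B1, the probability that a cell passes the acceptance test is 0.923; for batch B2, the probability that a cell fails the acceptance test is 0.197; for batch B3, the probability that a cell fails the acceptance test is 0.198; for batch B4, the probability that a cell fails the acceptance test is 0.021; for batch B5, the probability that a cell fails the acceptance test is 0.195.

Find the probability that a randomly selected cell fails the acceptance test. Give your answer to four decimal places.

P(B3) = 1 − (0.23 + 0.26 + 0.09 + 0.19) = 0.23.
P(F|B1) = 1 − 0.923 = 0.077.
P(F) = P(F|B1)·P(B1) + P(F|B2)·P(B2) + P(F|B3)·P(B3) + P(F|B4)·P(B4) + P(F|B5)·P(B5)
      = 0.077·0.23 + 0.197·0.26 + 0.198·0.23 + 0.021·0.09 + 0.195·0.19
      = 0.01771 + 0.05122 + 0.04554 + 0.00189 + 0.03705 = 0.15341

0.1534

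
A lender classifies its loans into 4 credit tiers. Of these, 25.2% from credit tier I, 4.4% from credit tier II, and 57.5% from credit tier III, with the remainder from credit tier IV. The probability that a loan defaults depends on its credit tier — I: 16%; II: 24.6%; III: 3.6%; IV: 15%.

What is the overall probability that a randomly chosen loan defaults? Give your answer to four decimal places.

0.0912

P(IV) = 1 − (0.252 + 0.044 + 0.575) = 0.129.
Summing over the partition,
P(D) = P(D|I)·P(I) + P(D|II)·P(II) + P(D|III)·P(III) + P(D|IV)·P(IV)
      = 0.16·0.252 + 0.246·0.044 + 0.036·0.575 + 0.15·0.129
      = 0.04032 + 0.010824 + 0.0207 + 0.01935 = 0.091194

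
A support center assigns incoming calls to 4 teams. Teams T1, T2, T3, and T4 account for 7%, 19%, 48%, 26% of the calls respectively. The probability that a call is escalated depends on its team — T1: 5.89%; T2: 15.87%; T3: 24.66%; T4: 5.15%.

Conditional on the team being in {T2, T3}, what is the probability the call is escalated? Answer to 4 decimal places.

Let S = {T2, T3}.
P(S) = 0.19 + 0.48 = 0.67.
P(E ∩ S) = 0.1587·0.19 + 0.2466·0.48 = 0.030153 + 0.118368 = 0.148521.
P(E | S) = 0.148521 / 0.67 = 0.221673…

0.2217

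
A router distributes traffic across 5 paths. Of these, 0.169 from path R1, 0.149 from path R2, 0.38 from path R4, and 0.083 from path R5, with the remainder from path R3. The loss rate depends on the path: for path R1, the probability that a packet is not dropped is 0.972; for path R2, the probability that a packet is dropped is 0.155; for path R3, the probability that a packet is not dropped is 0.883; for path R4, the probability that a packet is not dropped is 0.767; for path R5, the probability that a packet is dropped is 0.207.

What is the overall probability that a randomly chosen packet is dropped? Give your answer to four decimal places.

P(R3) = 1 − (0.169 + 0.149 + 0.38 + 0.083) = 0.219.
P(L|R1) = 1 − 0.972 = 0.028.
P(L|R3) = 1 − 0.883 = 0.117.
P(L|R4) = 1 − 0.767 = 0.233.
Summing over the partition,
P(L) = P(L|R1)·P(R1) + P(L|R2)·P(R2) + P(L|R3)·P(R3) + P(L|R4)·P(R4) + P(L|R5)·P(R5)
      = 0.028·0.169 + 0.155·0.149 + 0.117·0.219 + 0.233·0.38 + 0.207·0.083
      = 0.004732 + 0.023095 + 0.025623 + 0.08854 + 0.017181 = 0.159171

P(L) ≈ 0.1592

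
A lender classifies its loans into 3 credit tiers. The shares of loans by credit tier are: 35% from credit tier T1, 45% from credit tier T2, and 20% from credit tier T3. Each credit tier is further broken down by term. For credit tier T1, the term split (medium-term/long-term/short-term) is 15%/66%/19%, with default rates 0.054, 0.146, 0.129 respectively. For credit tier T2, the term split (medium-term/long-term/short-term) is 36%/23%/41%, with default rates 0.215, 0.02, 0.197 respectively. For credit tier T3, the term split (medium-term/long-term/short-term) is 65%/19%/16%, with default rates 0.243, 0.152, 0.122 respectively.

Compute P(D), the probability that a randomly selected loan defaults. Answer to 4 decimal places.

P(D|T1) = 0.15·0.054 + 0.66·0.146 + 0.19·0.129 = 0.0081 + 0.09636 + 0.02451 = 0.12897
P(D|T2) = 0.36·0.215 + 0.23·0.02 + 0.41·0.197 = 0.0774 + 0.0046 + 0.08077 = 0.16277
P(D|T3) = 0.65·0.243 + 0.19·0.152 + 0.16·0.122 = 0.15795 + 0.02888 + 0.01952 = 0.20635
By total probability over the outer partition,
P(D) = 0.35·0.12897 + 0.45·0.16277 + 0.2·0.20635
      = 0.0451395 + 0.0732465 + 0.04127 = 0.159656

0.1597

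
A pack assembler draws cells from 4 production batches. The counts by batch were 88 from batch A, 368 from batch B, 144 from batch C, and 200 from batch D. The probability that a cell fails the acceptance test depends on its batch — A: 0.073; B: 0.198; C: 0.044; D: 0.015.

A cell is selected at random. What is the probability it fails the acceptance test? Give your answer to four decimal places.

0.1108

Total: 88 + 368 + 144 + 200 = 800.
P(A) = 88/800 = 0.11. P(B) = 368/800 = 0.46. P(C) = 144/800 = 0.18. P(D) = 200/800 = 0.25.
P(F) = P(F|A)·P(A) + P(F|B)·P(B) + P(F|C)·P(C) + P(F|D)·P(D)
      = 0.073·0.11 + 0.198·0.46 + 0.044·0.18 + 0.015·0.25
      = 0.00803 + 0.09108 + 0.00792 + 0.00375 = 0.11078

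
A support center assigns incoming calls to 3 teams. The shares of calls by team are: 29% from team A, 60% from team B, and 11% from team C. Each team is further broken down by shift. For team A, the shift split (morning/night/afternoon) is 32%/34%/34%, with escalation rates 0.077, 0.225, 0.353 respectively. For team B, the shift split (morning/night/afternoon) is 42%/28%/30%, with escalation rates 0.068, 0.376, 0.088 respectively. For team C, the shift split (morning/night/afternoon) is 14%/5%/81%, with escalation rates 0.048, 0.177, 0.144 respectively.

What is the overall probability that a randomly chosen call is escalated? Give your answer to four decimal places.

P(E|A) = 0.32·0.077 + 0.34·0.225 + 0.34·0.353 = 0.02464 + 0.0765 + 0.12002 = 0.22116
P(E|B) = 0.42·0.068 + 0.28·0.376 + 0.3·0.088 = 0.02856 + 0.10528 + 0.0264 = 0.16024
P(E|C) = 0.14·0.048 + 0.05·0.177 + 0.81·0.144 = 0.00672 + 0.00885 + 0.11664 = 0.13221
Then overall,
P(E) = 0.29·0.22116 + 0.6·0.16024 + 0.11·0.13221
      = 0.0641364 + 0.096144 + 0.0145431 = 0.1748235

0.1748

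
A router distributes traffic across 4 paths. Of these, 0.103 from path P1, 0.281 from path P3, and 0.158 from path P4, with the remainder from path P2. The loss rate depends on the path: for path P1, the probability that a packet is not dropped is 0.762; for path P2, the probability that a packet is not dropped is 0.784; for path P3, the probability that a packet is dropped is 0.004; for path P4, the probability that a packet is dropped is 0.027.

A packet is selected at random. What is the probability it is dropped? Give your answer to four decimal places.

0.1288

P(P2) = 1 − (0.103 + 0.281 + 0.158) = 0.458.
P(L|P1) = 1 − 0.762 = 0.238.
P(L|P2) = 1 − 0.784 = 0.216.
Summing over the partition,
P(L) = P(L|P1)·P(P1) + P(L|P2)·P(P2) + P(L|P3)·P(P3) + P(L|P4)·P(P4)
      = 0.238·0.103 + 0.216·0.458 + 0.004·0.281 + 0.027·0.158
      = 0.024514 + 0.098928 + 0.001124 + 0.004266 = 0.128832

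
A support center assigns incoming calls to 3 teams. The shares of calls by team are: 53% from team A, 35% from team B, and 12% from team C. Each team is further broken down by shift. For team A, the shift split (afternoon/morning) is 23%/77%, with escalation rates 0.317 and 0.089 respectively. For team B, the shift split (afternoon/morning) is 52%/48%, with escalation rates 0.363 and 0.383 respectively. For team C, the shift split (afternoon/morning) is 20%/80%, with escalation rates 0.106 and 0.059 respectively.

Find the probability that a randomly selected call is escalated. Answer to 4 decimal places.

0.2136

P(E|A) = 0.23·0.317 + 0.77·0.089 = 0.07291 + 0.06853 = 0.14144
P(E|B) = 0.52·0.363 + 0.48·0.383 = 0.18876 + 0.18384 = 0.3726
P(E|C) = 0.2·0.106 + 0.8·0.059 = 0.0212 + 0.0472 = 0.0684
By total probability over the outer partition,
P(E) = 0.53·0.14144 + 0.35·0.3726 + 0.12·0.0684
      = 0.0749632 + 0.13041 + 0.008208 = 0.2135812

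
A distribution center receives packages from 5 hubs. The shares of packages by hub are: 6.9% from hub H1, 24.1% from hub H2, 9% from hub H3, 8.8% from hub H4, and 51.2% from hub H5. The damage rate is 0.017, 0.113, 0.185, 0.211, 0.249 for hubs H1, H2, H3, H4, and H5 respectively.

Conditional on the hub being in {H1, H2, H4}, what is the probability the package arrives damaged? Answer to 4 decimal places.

Let S = {H1, H2, H4}.
P(S) = 0.069 + 0.241 + 0.088 = 0.398.
P(D ∩ S) = 0.017·0.069 + 0.113·0.241 + 0.211·0.088 = 0.001173 + 0.027233 + 0.018568 = 0.046974.
P(D | S) = 0.046974 / 0.398 = 0.118025…

P(D|S) ≈ 0.1180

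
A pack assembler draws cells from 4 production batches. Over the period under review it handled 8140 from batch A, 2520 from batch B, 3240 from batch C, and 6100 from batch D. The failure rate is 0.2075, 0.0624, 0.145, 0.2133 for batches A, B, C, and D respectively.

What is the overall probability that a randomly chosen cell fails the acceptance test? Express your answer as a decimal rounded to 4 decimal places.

Total: 8140 + 2520 + 3240 + 6100 = 20000.
P(A) = 8140/20000 = 0.407. P(B) = 2520/20000 = 0.126. P(C) = 3240/20000 = 0.162. P(D) = 6100/20000 = 0.305.
P(F) = P(F|A)·P(A) + P(F|B)·P(B) + P(F|C)·P(C) + P(F|D)·P(D)
      = 0.2075·0.407 + 0.0624·0.126 + 0.145·0.162 + 0.2133·0.305
      = 0.0844525 + 0.0078624 + 0.02349 + 0.0650565 = 0.1808614

P(F) ≈ 0.1809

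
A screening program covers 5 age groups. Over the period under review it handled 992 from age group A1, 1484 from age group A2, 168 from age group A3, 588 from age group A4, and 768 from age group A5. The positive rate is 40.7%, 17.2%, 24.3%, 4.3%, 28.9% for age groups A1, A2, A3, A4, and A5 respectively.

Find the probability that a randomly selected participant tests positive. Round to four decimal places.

Total: 992 + 1484 + 168 + 588 + 768 = 4000.
P(A1) = 992/4000 = 0.248. P(A2) = 1484/4000 = 0.371. P(A3) = 168/4000 = 0.042. P(A4) = 588/4000 = 0.147. P(A5) = 768/4000 = 0.192.
P(T) = P(T|A1)·P(A1) + P(T|A2)·P(A2) + P(T|A3)·P(A3) + P(T|A4)·P(A4) + P(T|A5)·P(A5)
      = 0.407·0.248 + 0.172·0.371 + 0.243·0.042 + 0.043·0.147 + 0.289·0.192
      = 0.100936 + 0.063812 + 0.010206 + 0.006321 + 0.055488 = 0.236763

P(T) ≈ 0.2368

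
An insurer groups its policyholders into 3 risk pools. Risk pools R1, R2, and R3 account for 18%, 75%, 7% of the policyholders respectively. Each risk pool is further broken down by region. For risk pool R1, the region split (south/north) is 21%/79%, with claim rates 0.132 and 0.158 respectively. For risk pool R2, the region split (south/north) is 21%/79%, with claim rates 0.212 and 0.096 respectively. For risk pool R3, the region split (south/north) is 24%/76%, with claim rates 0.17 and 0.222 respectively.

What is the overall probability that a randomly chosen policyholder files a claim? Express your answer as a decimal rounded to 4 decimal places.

P(C|R1) = 0.21·0.132 + 0.79·0.158 = 0.02772 + 0.12482 = 0.15254
P(C|R2) = 0.21·0.212 + 0.79·0.096 = 0.04452 + 0.07584 = 0.12036
P(C|R3) = 0.24·0.17 + 0.76·0.222 = 0.0408 + 0.16872 = 0.20952
By total probability over the outer partition,
P(C) = 0.18·0.15254 + 0.75·0.12036 + 0.07·0.20952
      = 0.0274572 + 0.09027 + 0.0146664 = 0.1323936

P(C) ≈ 0.1324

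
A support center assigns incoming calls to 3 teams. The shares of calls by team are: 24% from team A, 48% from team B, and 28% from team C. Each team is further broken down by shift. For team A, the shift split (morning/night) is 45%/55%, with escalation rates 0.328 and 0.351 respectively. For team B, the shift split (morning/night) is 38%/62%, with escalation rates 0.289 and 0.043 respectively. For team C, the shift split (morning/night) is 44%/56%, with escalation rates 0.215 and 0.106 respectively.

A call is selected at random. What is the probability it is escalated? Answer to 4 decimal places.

P(E|A) = 0.45·0.328 + 0.55·0.351 = 0.1476 + 0.19305 = 0.34065
P(E|B) = 0.38·0.289 + 0.62·0.043 = 0.10982 + 0.02666 = 0.13648
P(E|C) = 0.44·0.215 + 0.56·0.106 = 0.0946 + 0.05936 = 0.15396
By total probability over the outer partition,
P(E) = 0.24·0.34065 + 0.48·0.13648 + 0.28·0.15396
      = 0.081756 + 0.0655104 + 0.0431088 = 0.1903752

0.1904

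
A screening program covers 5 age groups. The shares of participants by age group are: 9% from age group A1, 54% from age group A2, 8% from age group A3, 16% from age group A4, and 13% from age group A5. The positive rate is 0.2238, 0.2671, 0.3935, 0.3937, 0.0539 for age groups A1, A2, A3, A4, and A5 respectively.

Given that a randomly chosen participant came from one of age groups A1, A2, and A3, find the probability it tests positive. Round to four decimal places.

P(T|S) ≈ 0.2759

Let S = {A1, A2, A3}.
P(S) = 0.09 + 0.54 + 0.08 = 0.71.
P(T ∩ S) = 0.2238·0.09 + 0.2671·0.54 + 0.3935·0.08 = 0.020142 + 0.144234 + 0.03148 = 0.195856.
P(T | S) = 0.195856 / 0.71 = 0.275854…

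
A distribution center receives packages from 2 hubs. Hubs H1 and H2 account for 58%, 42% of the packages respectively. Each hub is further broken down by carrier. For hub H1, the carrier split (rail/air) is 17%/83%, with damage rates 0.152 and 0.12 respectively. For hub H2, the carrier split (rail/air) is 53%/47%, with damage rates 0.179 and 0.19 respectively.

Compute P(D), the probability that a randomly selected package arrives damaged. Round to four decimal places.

P(D) ≈ 0.1501

P(D|H1) = 0.17·0.152 + 0.83·0.12 = 0.02584 + 0.0996 = 0.12544
P(D|H2) = 0.53·0.179 + 0.47·0.19 = 0.09487 + 0.0893 = 0.18417
Then overall,
P(D) = 0.58·0.12544 + 0.42·0.18417
      = 0.0727552 + 0.0773514 = 0.1501066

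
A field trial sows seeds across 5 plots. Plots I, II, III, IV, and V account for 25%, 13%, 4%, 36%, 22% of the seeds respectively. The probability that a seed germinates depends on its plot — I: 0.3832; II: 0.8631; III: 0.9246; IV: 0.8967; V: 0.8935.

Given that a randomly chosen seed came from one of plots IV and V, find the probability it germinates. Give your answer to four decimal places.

Let S = {IV, V}.
P(S) = 0.36 + 0.22 = 0.58.
P(G ∩ S) = 0.8967·0.36 + 0.8935·0.22 = 0.322812 + 0.19657 = 0.519382.
P(G | S) = 0.519382 / 0.58 = 0.895486…

P(G|S) ≈ 0.8955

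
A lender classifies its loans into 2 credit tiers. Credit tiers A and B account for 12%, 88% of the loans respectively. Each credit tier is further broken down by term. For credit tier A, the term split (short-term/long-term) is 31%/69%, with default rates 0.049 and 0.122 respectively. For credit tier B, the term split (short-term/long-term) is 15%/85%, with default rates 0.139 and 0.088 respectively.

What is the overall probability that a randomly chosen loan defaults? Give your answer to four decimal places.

P(D|A) = 0.31·0.049 + 0.69·0.122 = 0.01519 + 0.08418 = 0.09937
P(D|B) = 0.15·0.139 + 0.85·0.088 = 0.02085 + 0.0748 = 0.09565
By total probability over the outer partition,
P(D) = 0.12·0.09937 + 0.88·0.09565
      = 0.0119244 + 0.084172 = 0.0960964

0.0961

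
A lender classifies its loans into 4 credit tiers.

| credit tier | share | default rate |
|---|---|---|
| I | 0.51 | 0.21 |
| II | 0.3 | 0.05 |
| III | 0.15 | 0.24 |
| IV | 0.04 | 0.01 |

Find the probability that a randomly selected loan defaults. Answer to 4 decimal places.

P(D) = P(D|I)·P(I) + P(D|II)·P(II) + P(D|III)·P(III) + P(D|IV)·P(IV)
      = 0.21·0.51 + 0.05·0.3 + 0.24·0.15 + 0.01·0.04
      = 0.1071 + 0.015 + 0.036 + 0.0004 = 0.1585

0.1585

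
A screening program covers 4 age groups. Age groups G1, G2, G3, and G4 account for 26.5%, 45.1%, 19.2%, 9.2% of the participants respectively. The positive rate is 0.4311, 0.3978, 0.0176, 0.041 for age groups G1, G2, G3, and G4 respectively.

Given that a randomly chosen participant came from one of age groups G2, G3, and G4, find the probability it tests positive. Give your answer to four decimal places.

0.2538

Let S = {G2, G3, G4}.
P(S) = 0.451 + 0.192 + 0.092 = 0.735.
P(T ∩ S) = 0.3978·0.451 + 0.0176·0.192 + 0.041·0.092 = 0.1794078 + 0.0033792 + 0.003772 = 0.186559.
P(T | S) = 0.186559 / 0.735 = 0.253822…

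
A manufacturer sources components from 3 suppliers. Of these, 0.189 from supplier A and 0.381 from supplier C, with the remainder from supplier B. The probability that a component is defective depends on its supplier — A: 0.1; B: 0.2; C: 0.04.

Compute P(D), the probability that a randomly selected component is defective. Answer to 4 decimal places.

P(D) ≈ 0.1201

P(B) = 1 − (0.189 + 0.381) = 0.43.
By the law of total probability,
P(D) = P(D|A)·P(A) + P(D|B)·P(B) + P(D|C)·P(C)
      = 0.1·0.189 + 0.2·0.43 + 0.04·0.381
      = 0.0189 + 0.086 + 0.01524 = 0.12014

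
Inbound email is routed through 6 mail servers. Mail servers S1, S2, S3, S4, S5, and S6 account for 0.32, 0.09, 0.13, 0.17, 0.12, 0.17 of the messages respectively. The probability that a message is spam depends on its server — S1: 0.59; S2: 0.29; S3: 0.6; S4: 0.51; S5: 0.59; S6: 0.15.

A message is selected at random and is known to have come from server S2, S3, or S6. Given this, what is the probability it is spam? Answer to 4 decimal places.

0.3323

Let J = {S2, S3, S6}.
P(J) = 0.09 + 0.13 + 0.17 = 0.39.
P(S ∩ J) = 0.29·0.09 + 0.6·0.13 + 0.15·0.17 = 0.0261 + 0.078 + 0.0255 = 0.1296.
P(S | J) = 0.1296 / 0.39 = 0.332308…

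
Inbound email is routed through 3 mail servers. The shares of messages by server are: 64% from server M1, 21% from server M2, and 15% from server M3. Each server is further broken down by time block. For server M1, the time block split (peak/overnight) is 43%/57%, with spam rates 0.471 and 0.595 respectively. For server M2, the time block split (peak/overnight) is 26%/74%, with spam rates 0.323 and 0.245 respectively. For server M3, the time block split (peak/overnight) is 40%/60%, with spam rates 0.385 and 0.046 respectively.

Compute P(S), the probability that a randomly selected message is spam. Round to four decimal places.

P(S) ≈ 0.4296

P(S|M1) = 0.43·0.471 + 0.57·0.595 = 0.20253 + 0.33915 = 0.54168
P(S|M2) = 0.26·0.323 + 0.74·0.245 = 0.08398 + 0.1813 = 0.26528
P(S|M3) = 0.4·0.385 + 0.6·0.046 = 0.154 + 0.0276 = 0.1816
Then overall,
P(S) = 0.64·0.54168 + 0.21·0.26528 + 0.15·0.1816
      = 0.3466752 + 0.0557088 + 0.02724 = 0.429624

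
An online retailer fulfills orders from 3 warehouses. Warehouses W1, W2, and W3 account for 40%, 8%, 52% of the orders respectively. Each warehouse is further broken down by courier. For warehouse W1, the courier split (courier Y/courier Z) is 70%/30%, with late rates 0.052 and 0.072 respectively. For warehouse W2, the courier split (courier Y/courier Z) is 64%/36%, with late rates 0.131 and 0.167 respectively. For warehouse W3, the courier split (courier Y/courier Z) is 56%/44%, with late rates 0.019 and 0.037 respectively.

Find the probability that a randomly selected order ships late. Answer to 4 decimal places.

P(L) ≈ 0.0487

P(L|W1) = 0.7·0.052 + 0.3·0.072 = 0.0364 + 0.0216 = 0.058
P(L|W2) = 0.64·0.131 + 0.36·0.167 = 0.08384 + 0.06012 = 0.14396
P(L|W3) = 0.56·0.019 + 0.44·0.037 = 0.01064 + 0.01628 = 0.02692
Then overall,
P(L) = 0.4·0.058 + 0.08·0.14396 + 0.52·0.02692
      = 0.0232 + 0.0115168 + 0.0139984 = 0.0487152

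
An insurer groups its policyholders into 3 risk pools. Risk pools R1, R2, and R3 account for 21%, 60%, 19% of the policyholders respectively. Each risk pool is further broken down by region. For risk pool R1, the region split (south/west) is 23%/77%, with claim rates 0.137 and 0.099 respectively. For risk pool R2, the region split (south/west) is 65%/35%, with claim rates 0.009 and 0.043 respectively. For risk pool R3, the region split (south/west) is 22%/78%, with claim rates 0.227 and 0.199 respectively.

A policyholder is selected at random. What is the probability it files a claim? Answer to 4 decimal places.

0.0741

P(C|R1) = 0.23·0.137 + 0.77·0.099 = 0.03151 + 0.07623 = 0.10774
P(C|R2) = 0.65·0.009 + 0.35·0.043 = 0.00585 + 0.01505 = 0.0209
P(C|R3) = 0.22·0.227 + 0.78·0.199 = 0.04994 + 0.15522 = 0.20516
Then overall,
P(C) = 0.21·0.10774 + 0.6·0.0209 + 0.19·0.20516
      = 0.0226254 + 0.01254 + 0.0389804 = 0.0741458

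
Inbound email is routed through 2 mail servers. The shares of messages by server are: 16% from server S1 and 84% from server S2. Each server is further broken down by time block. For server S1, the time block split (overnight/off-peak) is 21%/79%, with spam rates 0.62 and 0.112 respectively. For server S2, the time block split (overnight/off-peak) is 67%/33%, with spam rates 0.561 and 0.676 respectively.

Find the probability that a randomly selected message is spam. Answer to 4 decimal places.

P(S) ≈ 0.5381

P(S|S1) = 0.21·0.62 + 0.79·0.112 = 0.1302 + 0.08848 = 0.21868
P(S|S2) = 0.67·0.561 + 0.33·0.676 = 0.37587 + 0.22308 = 0.59895
By total probability over the outer partition,
P(S) = 0.16·0.21868 + 0.84·0.59895
      = 0.0349888 + 0.503118 = 0.5381068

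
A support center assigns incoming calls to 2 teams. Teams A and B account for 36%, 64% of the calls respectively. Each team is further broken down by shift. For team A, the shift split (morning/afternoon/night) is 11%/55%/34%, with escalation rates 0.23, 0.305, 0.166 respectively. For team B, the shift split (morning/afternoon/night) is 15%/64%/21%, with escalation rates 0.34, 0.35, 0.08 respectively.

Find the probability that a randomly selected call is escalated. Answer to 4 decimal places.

P(E|A) = 0.11·0.23 + 0.55·0.305 + 0.34·0.166 = 0.0253 + 0.16775 + 0.05644 = 0.24949
P(E|B) = 0.15·0.34 + 0.64·0.35 + 0.21·0.08 = 0.051 + 0.224 + 0.0168 = 0.2918
By total probability over the outer partition,
P(E) = 0.36·0.24949 + 0.64·0.2918
      = 0.0898164 + 0.186752 = 0.2765684

P(E) ≈ 0.2766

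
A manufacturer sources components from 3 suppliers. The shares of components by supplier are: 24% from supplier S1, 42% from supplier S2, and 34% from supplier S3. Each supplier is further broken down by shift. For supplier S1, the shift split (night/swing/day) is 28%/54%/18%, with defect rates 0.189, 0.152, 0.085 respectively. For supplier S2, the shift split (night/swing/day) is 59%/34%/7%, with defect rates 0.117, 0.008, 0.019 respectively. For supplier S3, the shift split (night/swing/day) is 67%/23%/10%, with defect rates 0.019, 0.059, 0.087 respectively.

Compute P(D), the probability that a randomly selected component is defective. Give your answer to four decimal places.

0.0787

P(D|S1) = 0.28·0.189 + 0.54·0.152 + 0.18·0.085 = 0.05292 + 0.08208 + 0.0153 = 0.1503
P(D|S2) = 0.59·0.117 + 0.34·0.008 + 0.07·0.019 = 0.06903 + 0.00272 + 0.00133 = 0.07308
P(D|S3) = 0.67·0.019 + 0.23·0.059 + 0.1·0.087 = 0.01273 + 0.01357 + 0.0087 = 0.035
By total probability over the outer partition,
P(D) = 0.24·0.1503 + 0.42·0.07308 + 0.34·0.035
      = 0.036072 + 0.0306936 + 0.0119 = 0.0786656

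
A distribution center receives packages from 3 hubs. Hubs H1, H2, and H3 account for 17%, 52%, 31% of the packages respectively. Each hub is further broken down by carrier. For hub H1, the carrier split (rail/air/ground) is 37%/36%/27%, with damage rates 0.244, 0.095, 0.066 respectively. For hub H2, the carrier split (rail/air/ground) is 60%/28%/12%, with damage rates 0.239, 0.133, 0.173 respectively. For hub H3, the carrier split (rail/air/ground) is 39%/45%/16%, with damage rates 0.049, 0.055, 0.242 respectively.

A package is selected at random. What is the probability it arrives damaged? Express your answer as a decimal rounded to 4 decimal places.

P(D|H1) = 0.37·0.244 + 0.36·0.095 + 0.27·0.066 = 0.09028 + 0.0342 + 0.01782 = 0.1423
P(D|H2) = 0.6·0.239 + 0.28·0.133 + 0.12·0.173 = 0.1434 + 0.03724 + 0.02076 = 0.2014
P(D|H3) = 0.39·0.049 + 0.45·0.055 + 0.16·0.242 = 0.01911 + 0.02475 + 0.03872 = 0.08258
Then overall,
P(D) = 0.17·0.1423 + 0.52·0.2014 + 0.31·0.08258
      = 0.024191 + 0.104728 + 0.0255998 = 0.1545188

0.1545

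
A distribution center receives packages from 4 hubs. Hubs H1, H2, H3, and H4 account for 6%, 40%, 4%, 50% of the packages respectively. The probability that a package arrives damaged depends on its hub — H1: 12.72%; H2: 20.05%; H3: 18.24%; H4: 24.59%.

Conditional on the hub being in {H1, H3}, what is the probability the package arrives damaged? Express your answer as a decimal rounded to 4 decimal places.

Let S = {H1, H3}.
P(S) = 0.06 + 0.04 = 0.1.
P(D ∩ S) = 0.1272·0.06 + 0.1824·0.04 = 0.007632 + 0.007296 = 0.014928.
P(D | S) = 0.014928 / 0.1 = 0.149280…

0.1493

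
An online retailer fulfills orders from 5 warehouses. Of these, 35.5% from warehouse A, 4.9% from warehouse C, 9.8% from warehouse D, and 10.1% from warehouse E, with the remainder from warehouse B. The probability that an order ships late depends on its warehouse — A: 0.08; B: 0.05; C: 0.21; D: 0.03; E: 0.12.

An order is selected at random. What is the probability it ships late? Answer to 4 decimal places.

P(B) = 1 − (0.355 + 0.049 + 0.098 + 0.101) = 0.397.
P(L) = P(L|A)·P(A) + P(L|B)·P(B) + P(L|C)·P(C) + P(L|D)·P(D) + P(L|E)·P(E)
      = 0.08·0.355 + 0.05·0.397 + 0.21·0.049 + 0.03·0.098 + 0.12·0.101
      = 0.0284 + 0.01985 + 0.01029 + 0.00294 + 0.01212 = 0.0736

P(L) ≈ 0.0736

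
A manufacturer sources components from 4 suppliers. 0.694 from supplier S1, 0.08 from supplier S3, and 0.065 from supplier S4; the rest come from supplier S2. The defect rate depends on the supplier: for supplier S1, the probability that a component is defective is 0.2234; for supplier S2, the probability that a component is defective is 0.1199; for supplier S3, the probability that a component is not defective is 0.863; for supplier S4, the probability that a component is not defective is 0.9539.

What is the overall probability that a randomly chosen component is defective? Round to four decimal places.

P(S2) = 1 − (0.694 + 0.08 + 0.065) = 0.161.
P(D|S3) = 1 − 0.863 = 0.137.
P(D|S4) = 1 − 0.9539 = 0.0461.
P(D) = P(D|S1)·P(S1) + P(D|S2)·P(S2) + P(D|S3)·P(S3) + P(D|S4)·P(S4)
      = 0.2234·0.694 + 0.1199·0.161 + 0.137·0.08 + 0.0461·0.065
      = 0.1550396 + 0.0193039 + 0.01096 + 0.0029965 = 0.1883

P(D) ≈ 0.1883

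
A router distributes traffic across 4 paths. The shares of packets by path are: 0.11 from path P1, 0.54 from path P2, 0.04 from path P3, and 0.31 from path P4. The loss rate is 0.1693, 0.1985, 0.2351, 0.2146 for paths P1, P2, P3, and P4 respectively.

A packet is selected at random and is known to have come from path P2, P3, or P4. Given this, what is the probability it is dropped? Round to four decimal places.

Let S = {P2, P3, P4}.
P(S) = 0.54 + 0.04 + 0.31 = 0.89.
P(L ∩ S) = 0.1985·0.54 + 0.2351·0.04 + 0.2146·0.31 = 0.10719 + 0.009404 + 0.066526 = 0.18312.
P(L | S) = 0.18312 / 0.89 = 0.205753…

P(L|S) ≈ 0.2058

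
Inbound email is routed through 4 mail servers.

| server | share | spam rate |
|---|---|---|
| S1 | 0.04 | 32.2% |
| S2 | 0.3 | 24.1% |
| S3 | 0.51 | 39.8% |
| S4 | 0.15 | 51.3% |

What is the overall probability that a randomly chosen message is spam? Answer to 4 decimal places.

P(S) = P(S|S1)·P(S1) + P(S|S2)·P(S2) + P(S|S3)·P(S3) + P(S|S4)·P(S4)
      = 0.322·0.04 + 0.241·0.3 + 0.398·0.51 + 0.513·0.15
      = 0.01288 + 0.0723 + 0.20298 + 0.07695 = 0.36511

0.3651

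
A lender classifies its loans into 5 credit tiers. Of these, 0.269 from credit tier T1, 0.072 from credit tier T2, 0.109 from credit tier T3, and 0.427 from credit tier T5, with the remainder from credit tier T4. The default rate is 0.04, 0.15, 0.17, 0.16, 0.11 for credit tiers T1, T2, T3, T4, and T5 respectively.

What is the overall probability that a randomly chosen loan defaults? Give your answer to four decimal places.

P(T4) = 1 − (0.269 + 0.072 + 0.109 + 0.427) = 0.123.
Summing over the partition,
P(D) = P(D|T1)·P(T1) + P(D|T2)·P(T2) + P(D|T3)·P(T3) + P(D|T4)·P(T4) + P(D|T5)·P(T5)
      = 0.04·0.269 + 0.15·0.072 + 0.17·0.109 + 0.16·0.123 + 0.11·0.427
      = 0.01076 + 0.0108 + 0.01853 + 0.01968 + 0.04697 = 0.10674

0.1067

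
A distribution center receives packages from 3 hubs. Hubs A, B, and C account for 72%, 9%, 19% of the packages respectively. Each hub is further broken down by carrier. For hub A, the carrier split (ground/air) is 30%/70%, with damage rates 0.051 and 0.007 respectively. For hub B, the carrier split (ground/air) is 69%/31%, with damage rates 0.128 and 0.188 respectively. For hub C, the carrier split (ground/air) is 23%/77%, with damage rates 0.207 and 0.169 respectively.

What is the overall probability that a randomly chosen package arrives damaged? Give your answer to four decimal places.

P(D) ≈ 0.0615

P(D|A) = 0.3·0.051 + 0.7·0.007 = 0.0153 + 0.0049 = 0.0202
P(D|B) = 0.69·0.128 + 0.31·0.188 = 0.08832 + 0.05828 = 0.1466
P(D|C) = 0.23·0.207 + 0.77·0.169 = 0.04761 + 0.13013 = 0.17774
By total probability over the outer partition,
P(D) = 0.72·0.0202 + 0.09·0.1466 + 0.19·0.17774
      = 0.014544 + 0.013194 + 0.0337706 = 0.0615086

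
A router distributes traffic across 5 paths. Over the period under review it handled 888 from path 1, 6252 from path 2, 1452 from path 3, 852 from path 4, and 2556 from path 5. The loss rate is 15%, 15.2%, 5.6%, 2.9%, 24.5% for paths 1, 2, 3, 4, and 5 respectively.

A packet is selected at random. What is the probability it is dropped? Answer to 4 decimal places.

0.1513

Total: 888 + 6252 + 1452 + 852 + 2556 = 12000.
P(1) = 888/12000 = 0.074. P(2) = 6252/12000 = 0.521. P(3) = 1452/12000 = 0.121. P(4) = 852/12000 = 0.071. P(5) = 2556/12000 = 0.213.
By the law of total probability,
P(L) = P(L|1)·P(1) + P(L|2)·P(2) + P(L|3)·P(3) + P(L|4)·P(4) + P(L|5)·P(5)
      = 0.15·0.074 + 0.152·0.521 + 0.056·0.121 + 0.029·0.071 + 0.245·0.213
      = 0.0111 + 0.079192 + 0.006776 + 0.002059 + 0.052185 = 0.151312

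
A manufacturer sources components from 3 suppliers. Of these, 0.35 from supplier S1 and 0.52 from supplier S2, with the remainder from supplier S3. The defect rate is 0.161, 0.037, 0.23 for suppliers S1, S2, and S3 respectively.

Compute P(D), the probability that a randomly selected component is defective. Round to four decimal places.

P(S3) = 1 − (0.35 + 0.52) = 0.13.
P(D) = P(D|S1)·P(S1) + P(D|S2)·P(S2) + P(D|S3)·P(S3)
      = 0.161·0.35 + 0.037·0.52 + 0.23·0.13
      = 0.05635 + 0.01924 + 0.0299 = 0.10549

P(D) ≈ 0.1055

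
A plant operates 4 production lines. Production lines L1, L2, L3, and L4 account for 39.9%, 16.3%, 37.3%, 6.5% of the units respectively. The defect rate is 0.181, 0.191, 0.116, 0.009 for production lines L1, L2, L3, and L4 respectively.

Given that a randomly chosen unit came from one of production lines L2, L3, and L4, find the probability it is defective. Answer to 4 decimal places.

P(D|S) ≈ 0.1248

Let S = {L2, L3, L4}.
P(S) = 0.163 + 0.373 + 0.065 = 0.601.
P(D ∩ S) = 0.191·0.163 + 0.116·0.373 + 0.009·0.065 = 0.031133 + 0.043268 + 0.000585 = 0.074986.
P(D | S) = 0.074986 / 0.601 = 0.124769…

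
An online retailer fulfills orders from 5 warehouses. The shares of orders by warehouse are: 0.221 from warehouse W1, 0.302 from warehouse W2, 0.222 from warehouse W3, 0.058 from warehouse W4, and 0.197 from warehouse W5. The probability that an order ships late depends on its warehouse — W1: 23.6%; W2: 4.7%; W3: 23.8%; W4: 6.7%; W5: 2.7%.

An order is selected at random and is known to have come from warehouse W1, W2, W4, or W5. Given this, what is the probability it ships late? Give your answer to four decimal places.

0.0971

Let S = {W1, W2, W4, W5}.
P(S) = 0.221 + 0.302 + 0.058 + 0.197 = 0.778.
P(L ∩ S) = 0.236·0.221 + 0.047·0.302 + 0.067·0.058 + 0.027·0.197 = 0.052156 + 0.014194 + 0.003886 + 0.005319 = 0.075555.
P(L | S) = 0.075555 / 0.778 = 0.097114…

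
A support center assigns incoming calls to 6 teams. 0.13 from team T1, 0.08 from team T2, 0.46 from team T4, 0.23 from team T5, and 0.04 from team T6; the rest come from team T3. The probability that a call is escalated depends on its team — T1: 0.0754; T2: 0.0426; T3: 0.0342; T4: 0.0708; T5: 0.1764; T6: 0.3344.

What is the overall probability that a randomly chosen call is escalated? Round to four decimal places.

P(T3) = 1 − (0.13 + 0.08 + 0.46 + 0.23 + 0.04) = 0.06.
P(E) = P(E|T1)·P(T1) + P(E|T2)·P(T2) + P(E|T3)·P(T3) + P(E|T4)·P(T4) + P(E|T5)·P(T5) + P(E|T6)·P(T6)
      = 0.0754·0.13 + 0.0426·0.08 + 0.0342·0.06 + 0.0708·0.46 + 0.1764·0.23 + 0.3344·0.04
      = 0.009802 + 0.003408 + 0.002052 + 0.032568 + 0.040572 + 0.013376 = 0.101778

0.1018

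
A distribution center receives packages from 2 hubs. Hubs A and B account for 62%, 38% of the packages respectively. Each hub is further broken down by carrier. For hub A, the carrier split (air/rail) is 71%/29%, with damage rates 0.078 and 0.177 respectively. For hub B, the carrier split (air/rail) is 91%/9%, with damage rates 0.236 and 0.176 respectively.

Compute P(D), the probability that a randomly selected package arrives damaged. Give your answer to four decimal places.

0.1538

P(D|A) = 0.71·0.078 + 0.29·0.177 = 0.05538 + 0.05133 = 0.10671
P(D|B) = 0.91·0.236 + 0.09·0.176 = 0.21476 + 0.01584 = 0.2306
Then overall,
P(D) = 0.62·0.10671 + 0.38·0.2306
      = 0.0661602 + 0.087628 = 0.1537882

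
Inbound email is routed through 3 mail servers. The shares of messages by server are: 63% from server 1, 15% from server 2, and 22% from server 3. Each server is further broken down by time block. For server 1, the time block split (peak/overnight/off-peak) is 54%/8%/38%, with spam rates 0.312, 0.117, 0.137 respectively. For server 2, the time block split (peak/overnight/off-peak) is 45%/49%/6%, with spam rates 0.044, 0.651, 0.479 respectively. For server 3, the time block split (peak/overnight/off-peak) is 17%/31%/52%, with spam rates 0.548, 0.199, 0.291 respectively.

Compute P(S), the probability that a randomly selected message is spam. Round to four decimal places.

P(S|1) = 0.54·0.312 + 0.08·0.117 + 0.38·0.137 = 0.16848 + 0.00936 + 0.05206 = 0.2299
P(S|2) = 0.45·0.044 + 0.49·0.651 + 0.06·0.479 = 0.0198 + 0.31899 + 0.02874 = 0.36753
P(S|3) = 0.17·0.548 + 0.31·0.199 + 0.52·0.291 = 0.09316 + 0.06169 + 0.15132 = 0.30617
By total probability over the outer partition,
P(S) = 0.63·0.2299 + 0.15·0.36753 + 0.22·0.30617
      = 0.144837 + 0.0551295 + 0.0673574 = 0.2673239

0.2673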